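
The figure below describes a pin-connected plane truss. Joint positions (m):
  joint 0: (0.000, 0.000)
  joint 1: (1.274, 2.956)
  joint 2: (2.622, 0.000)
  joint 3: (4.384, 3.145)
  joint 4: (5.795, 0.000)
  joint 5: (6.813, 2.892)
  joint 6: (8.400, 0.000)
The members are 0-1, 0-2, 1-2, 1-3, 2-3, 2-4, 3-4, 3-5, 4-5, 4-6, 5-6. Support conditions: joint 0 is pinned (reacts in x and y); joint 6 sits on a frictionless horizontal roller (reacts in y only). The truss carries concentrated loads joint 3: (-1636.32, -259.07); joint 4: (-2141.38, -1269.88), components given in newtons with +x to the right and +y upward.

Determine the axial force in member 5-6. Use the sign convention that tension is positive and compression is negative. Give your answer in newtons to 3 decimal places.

N=7 nodes, M=11 members, R=3 reactions → 2N=14, M+R=14
member 0 (0-1): L=3.2189, (cx,cy)=(0.3958,0.9183)
member 1 (0-2): L=2.6220, (cx,cy)=(1.0000,0.0000)
member 2 (1-2): L=3.2489, (cx,cy)=(0.4149,-0.9099)
member 3 (1-3): L=3.1157, (cx,cy)=(0.9982,0.0607)
member 4 (2-3): L=3.6050, (cx,cy)=(0.4888,0.8724)
member 5 (2-4): L=3.1730, (cx,cy)=(1.0000,0.0000)
member 6 (3-4): L=3.4470, (cx,cy)=(0.4093,-0.9124)
member 7 (3-5): L=2.4421, (cx,cy)=(0.9946,-0.1036)
member 8 (4-5): L=3.0659, (cx,cy)=(0.3320,0.9433)
member 9 (4-6): L=2.6050, (cx,cy)=(1.0000,0.0000)
member 10 (5-6): L=3.2988, (cx,cy)=(0.4811,-0.8767)
solve A·x = −loads:
  F[0-1] = -1230.8301 N (compression)
  F[0-2] = -3290.5458 N (compression)
  F[1-2] = +1177.1408 N (tension)
  F[1-3] = -977.3683 N (compression)
  F[2-3] = -1227.6698 N (compression)
  F[2-4] = -2202.0805 N (compression)
  F[3-4] = +994.4597 N (tension)
  F[3-5] = -348.2445 N (compression)
  F[4-5] = +384.3584 N (tension)
  F[4-6] = +218.7502 N (tension)
  F[5-6] = -454.7059 N (compression)
  Rx@0 = +3777.7000 N
  Ry@0 = +1130.3201 N
  Ry@6 = +398.6299 N

-454.706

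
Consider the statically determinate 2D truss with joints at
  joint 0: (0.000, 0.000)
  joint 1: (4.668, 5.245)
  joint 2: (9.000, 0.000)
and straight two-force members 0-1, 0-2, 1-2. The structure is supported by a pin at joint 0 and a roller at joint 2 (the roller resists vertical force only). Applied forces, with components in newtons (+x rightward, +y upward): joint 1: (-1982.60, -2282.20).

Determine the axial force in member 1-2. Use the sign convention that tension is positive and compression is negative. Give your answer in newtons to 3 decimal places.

N=3 nodes, M=3 members, R=3 reactions → 2N=6, M+R=6
member 0 (0-1): L=7.0214, (cx,cy)=(0.6648,0.7470)
member 1 (0-2): L=9.0000, (cx,cy)=(1.0000,0.0000)
member 2 (1-2): L=6.8027, (cx,cy)=(0.6368,-0.7710)
solve A·x = −loads:
  F[0-1] = -3017.2857 N (compression)
  F[0-2] = +23.3621 N (tension)
  F[1-2] = -36.6862 N (compression)
  Rx@0 = +1982.6000 N
  Ry@0 = +2253.9142 N
  Ry@2 = +28.2858 N

-36.686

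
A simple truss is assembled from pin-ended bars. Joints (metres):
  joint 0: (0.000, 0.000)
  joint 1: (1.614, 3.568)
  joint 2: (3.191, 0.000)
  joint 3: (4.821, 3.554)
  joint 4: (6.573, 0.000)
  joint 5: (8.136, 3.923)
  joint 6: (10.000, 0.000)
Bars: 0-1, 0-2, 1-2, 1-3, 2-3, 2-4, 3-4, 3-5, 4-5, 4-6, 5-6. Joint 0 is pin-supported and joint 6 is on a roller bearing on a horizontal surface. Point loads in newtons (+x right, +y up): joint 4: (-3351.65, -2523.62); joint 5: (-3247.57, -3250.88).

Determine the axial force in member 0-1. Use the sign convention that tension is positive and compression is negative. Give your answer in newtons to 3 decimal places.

-3012.599

N=7 nodes, M=11 members, R=3 reactions → 2N=14, M+R=14
member 0 (0-1): L=3.9161, (cx,cy)=(0.4121,0.9111)
member 1 (0-2): L=3.1910, (cx,cy)=(1.0000,0.0000)
member 2 (1-2): L=3.9010, (cx,cy)=(0.4043,-0.9146)
member 3 (1-3): L=3.2070, (cx,cy)=(1.0000,-0.0044)
member 4 (2-3): L=3.9100, (cx,cy)=(0.4169,0.9090)
member 5 (2-4): L=3.3820, (cx,cy)=(1.0000,0.0000)
member 6 (3-4): L=3.9624, (cx,cy)=(0.4422,-0.8969)
member 7 (3-5): L=3.3355, (cx,cy)=(0.9939,0.1106)
member 8 (4-5): L=4.2229, (cx,cy)=(0.3701,0.9290)
member 9 (4-6): L=3.4270, (cx,cy)=(1.0000,0.0000)
member 10 (5-6): L=4.3433, (cx,cy)=(0.4292,-0.9032)
solve A·x = −loads:
  F[0-1] = -3012.5990 N (compression)
  F[0-2] = -5357.5843 N (compression)
  F[1-2] = +3012.7188 N (tension)
  F[1-3] = -2459.5767 N (compression)
  F[2-3] = -3031.5612 N (compression)
  F[2-4] = -2875.8584 N (compression)
  F[3-4] = +2462.9962 N (tension)
  F[3-5] = -4842.1195 N (compression)
  F[4-5] = +338.5085 N (tension)
  F[4-6] = +1439.5372 N (tension)
  F[5-6] = -3354.2757 N (compression)
  Rx@0 = +6599.2200 N
  Ry@0 = +2744.8303 N
  Ry@6 = +3029.6697 N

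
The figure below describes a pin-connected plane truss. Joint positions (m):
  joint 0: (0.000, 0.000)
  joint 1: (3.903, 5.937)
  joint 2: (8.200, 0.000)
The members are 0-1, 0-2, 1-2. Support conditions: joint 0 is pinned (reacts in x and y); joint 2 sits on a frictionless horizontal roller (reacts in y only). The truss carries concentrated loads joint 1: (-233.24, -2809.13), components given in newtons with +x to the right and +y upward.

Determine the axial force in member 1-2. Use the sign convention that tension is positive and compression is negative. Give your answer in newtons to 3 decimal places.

N=3 nodes, M=3 members, R=3 reactions → 2N=6, M+R=6
member 0 (0-1): L=7.1050, (cx,cy)=(0.5493,0.8356)
member 1 (0-2): L=8.2000, (cx,cy)=(1.0000,0.0000)
member 2 (1-2): L=7.3289, (cx,cy)=(0.5863,-0.8101)
solve A·x = −loads:
  F[0-1] = -1963.7538 N (compression)
  F[0-2] = +845.5080 N (tension)
  F[1-2] = -1442.0779 N (compression)
  Rx@0 = +233.2400 N
  Ry@0 = +1640.9241 N
  Ry@2 = +1168.2059 N

-1442.078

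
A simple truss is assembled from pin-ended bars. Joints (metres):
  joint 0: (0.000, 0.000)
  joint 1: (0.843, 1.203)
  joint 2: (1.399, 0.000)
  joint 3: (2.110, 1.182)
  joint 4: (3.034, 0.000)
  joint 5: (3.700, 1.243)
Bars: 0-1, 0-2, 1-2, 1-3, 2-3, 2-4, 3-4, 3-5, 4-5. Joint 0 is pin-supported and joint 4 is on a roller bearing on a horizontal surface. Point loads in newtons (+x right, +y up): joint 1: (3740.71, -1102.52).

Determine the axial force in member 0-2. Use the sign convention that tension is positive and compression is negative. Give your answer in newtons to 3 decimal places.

N=6 nodes, M=9 members, R=3 reactions → 2N=12, M+R=12
member 0 (0-1): L=1.4690, (cx,cy)=(0.5739,0.8189)
member 1 (0-2): L=1.3990, (cx,cy)=(1.0000,0.0000)
member 2 (1-2): L=1.3253, (cx,cy)=(0.4195,-0.9077)
member 3 (1-3): L=1.2672, (cx,cy)=(0.9999,-0.0166)
member 4 (2-3): L=1.3794, (cx,cy)=(0.5155,0.8569)
member 5 (2-4): L=1.6350, (cx,cy)=(1.0000,0.0000)
member 6 (3-4): L=1.5003, (cx,cy)=(0.6159,-0.7878)
member 7 (3-5): L=1.5912, (cx,cy)=(0.9993,0.0383)
member 8 (4-5): L=1.4102, (cx,cy)=(0.4723,0.8814)
solve A·x = −loads:
  F[0-1] = +838.9234 N (tension)
  F[0-2] = +3259.2741 N (tension)
  F[1-2] = -1926.6868 N (compression)
  F[1-3] = -2451.2951 N (compression)
  F[2-3] = +2040.9541 N (tension)
  F[2-4] = +1398.9385 N (tension)
  F[3-4] = -2271.4583 N (compression)
  F[3-5] = +0.0000 N (tension)
  F[4-5] = +0.0000 N (tension)
  Rx@0 = -3740.7100 N
  Ry@0 = -687.0312 N
  Ry@4 = +1789.5512 N

3259.274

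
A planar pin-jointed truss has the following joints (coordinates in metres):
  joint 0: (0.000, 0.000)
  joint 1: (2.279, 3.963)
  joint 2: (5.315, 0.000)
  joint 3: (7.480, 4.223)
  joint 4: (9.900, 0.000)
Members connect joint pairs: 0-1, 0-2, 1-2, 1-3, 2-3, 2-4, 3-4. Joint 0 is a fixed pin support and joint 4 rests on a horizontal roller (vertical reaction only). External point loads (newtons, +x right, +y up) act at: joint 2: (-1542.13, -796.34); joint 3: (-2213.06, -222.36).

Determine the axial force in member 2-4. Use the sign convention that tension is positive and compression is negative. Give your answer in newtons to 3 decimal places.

-199.697

N=5 nodes, M=7 members, R=3 reactions → 2N=10, M+R=10
member 0 (0-1): L=4.5716, (cx,cy)=(0.4985,0.8669)
member 1 (0-2): L=5.3150, (cx,cy)=(1.0000,0.0000)
member 2 (1-2): L=4.9923, (cx,cy)=(0.6081,-0.7938)
member 3 (1-3): L=5.2075, (cx,cy)=(0.9988,0.0499)
member 4 (2-3): L=4.7456, (cx,cy)=(0.4562,0.8899)
member 5 (2-4): L=4.5850, (cx,cy)=(1.0000,0.0000)
member 6 (3-4): L=4.8673, (cx,cy)=(0.4972,-0.8676)
solve A·x = −loads:
  F[0-1] = -1577.1267 N (compression)
  F[0-2] = -2968.9666 N (compression)
  F[1-2] = +1611.0509 N (tension)
  F[1-3] = -1768.1753 N (compression)
  F[2-3] = -542.2784 N (compression)
  F[2-4] = -199.6973 N (compression)
  F[3-4] = +401.6433 N (tension)
  Rx@0 = +3755.1900 N
  Ry@0 = +1367.1800 N
  Ry@4 = -348.4800 N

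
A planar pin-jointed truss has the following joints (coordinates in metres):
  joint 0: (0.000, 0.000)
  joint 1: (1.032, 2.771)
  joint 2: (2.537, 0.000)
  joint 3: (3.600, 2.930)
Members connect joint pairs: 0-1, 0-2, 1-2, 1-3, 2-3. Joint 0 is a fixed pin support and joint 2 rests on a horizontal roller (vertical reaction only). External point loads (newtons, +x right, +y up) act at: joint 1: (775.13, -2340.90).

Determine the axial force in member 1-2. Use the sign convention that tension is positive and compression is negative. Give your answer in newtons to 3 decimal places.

-2047.050

N=4 nodes, M=5 members, R=3 reactions → 2N=8, M+R=8
member 0 (0-1): L=2.9569, (cx,cy)=(0.3490,0.9371)
member 1 (0-2): L=2.5370, (cx,cy)=(1.0000,0.0000)
member 2 (1-2): L=3.1533, (cx,cy)=(0.4773,-0.8788)
member 3 (1-3): L=2.5729, (cx,cy)=(0.9981,0.0618)
member 4 (2-3): L=3.1169, (cx,cy)=(0.3410,0.9400)
solve A·x = −loads:
  F[0-1] = -578.4169 N (compression)
  F[0-2] = +977.0033 N (tension)
  F[1-2] = -2047.0499 N (compression)
  F[1-3] = +0.0000 N (tension)
  F[2-3] = +0.0000 N (tension)
  Rx@0 = -775.1300 N
  Ry@0 = +542.0454 N
  Ry@2 = +1798.8546 N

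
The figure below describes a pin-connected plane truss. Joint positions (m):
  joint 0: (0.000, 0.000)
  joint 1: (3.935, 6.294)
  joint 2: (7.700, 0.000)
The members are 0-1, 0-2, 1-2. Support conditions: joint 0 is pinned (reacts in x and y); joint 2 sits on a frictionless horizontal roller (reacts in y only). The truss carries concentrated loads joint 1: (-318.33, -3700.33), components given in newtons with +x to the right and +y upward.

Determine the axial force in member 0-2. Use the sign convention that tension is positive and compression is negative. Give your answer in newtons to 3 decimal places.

N=3 nodes, M=3 members, R=3 reactions → 2N=6, M+R=6
member 0 (0-1): L=7.4228, (cx,cy)=(0.5301,0.8479)
member 1 (0-2): L=7.7000, (cx,cy)=(1.0000,0.0000)
member 2 (1-2): L=7.3341, (cx,cy)=(0.5134,-0.8582)
solve A·x = −loads:
  F[0-1] = -2440.6956 N (compression)
  F[0-2] = +975.5316 N (tension)
  F[1-2] = -1900.3158 N (compression)
  Rx@0 = +318.3300 N
  Ry@0 = +2069.5210 N
  Ry@2 = +1630.8090 N

975.532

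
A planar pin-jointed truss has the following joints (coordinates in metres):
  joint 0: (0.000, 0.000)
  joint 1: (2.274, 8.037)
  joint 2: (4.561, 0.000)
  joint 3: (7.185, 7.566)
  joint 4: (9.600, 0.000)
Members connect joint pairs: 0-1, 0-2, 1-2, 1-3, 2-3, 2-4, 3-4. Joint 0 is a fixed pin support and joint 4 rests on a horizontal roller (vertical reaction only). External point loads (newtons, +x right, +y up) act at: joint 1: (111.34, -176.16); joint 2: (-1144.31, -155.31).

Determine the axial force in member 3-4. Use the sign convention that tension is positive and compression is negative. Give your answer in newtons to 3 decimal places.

-219.104

N=5 nodes, M=7 members, R=3 reactions → 2N=10, M+R=10
member 0 (0-1): L=8.3525, (cx,cy)=(0.2723,0.9622)
member 1 (0-2): L=4.5610, (cx,cy)=(1.0000,0.0000)
member 2 (1-2): L=8.3561, (cx,cy)=(0.2737,-0.9618)
member 3 (1-3): L=4.9335, (cx,cy)=(0.9954,-0.0955)
member 4 (2-3): L=8.0081, (cx,cy)=(0.3277,0.9448)
member 5 (2-4): L=5.0390, (cx,cy)=(1.0000,0.0000)
member 6 (3-4): L=7.9421, (cx,cy)=(0.3041,-0.9526)
solve A·x = −loads:
  F[0-1] = -127.5597 N (compression)
  F[0-2] = -998.2414 N (compression)
  F[1-2] = -42.1239 N (compression)
  F[1-3] = -135.1569 N (compression)
  F[2-3] = +207.2682 N (tension)
  F[2-4] = +66.6244 N (tension)
  F[3-4] = -219.1039 N (compression)
  Rx@0 = +1032.9700 N
  Ry@0 = +122.7412 N
  Ry@4 = +208.7288 N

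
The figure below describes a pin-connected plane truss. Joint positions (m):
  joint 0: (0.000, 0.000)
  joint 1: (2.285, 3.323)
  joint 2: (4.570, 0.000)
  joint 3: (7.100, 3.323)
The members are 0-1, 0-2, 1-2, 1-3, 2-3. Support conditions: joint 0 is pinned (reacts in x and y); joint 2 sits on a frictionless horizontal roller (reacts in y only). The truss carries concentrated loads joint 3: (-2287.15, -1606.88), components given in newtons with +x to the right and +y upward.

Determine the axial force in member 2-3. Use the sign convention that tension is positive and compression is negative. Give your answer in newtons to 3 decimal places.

-2019.606

N=4 nodes, M=5 members, R=3 reactions → 2N=8, M+R=8
member 0 (0-1): L=4.0328, (cx,cy)=(0.5666,0.8240)
member 1 (0-2): L=4.5700, (cx,cy)=(1.0000,0.0000)
member 2 (1-2): L=4.0328, (cx,cy)=(0.5666,-0.8240)
member 3 (1-3): L=4.8150, (cx,cy)=(1.0000,0.0000)
member 4 (2-3): L=4.1765, (cx,cy)=(0.6058,0.7956)
solve A·x = −loads:
  F[0-1] = -938.6965 N (compression)
  F[0-2] = -1755.2823 N (compression)
  F[1-2] = +938.6965 N (tension)
  F[1-3] = -1063.7355 N (compression)
  F[2-3] = -2019.6055 N (compression)
  Rx@0 = +2287.1500 N
  Ry@0 = +773.4777 N
  Ry@2 = +833.4023 N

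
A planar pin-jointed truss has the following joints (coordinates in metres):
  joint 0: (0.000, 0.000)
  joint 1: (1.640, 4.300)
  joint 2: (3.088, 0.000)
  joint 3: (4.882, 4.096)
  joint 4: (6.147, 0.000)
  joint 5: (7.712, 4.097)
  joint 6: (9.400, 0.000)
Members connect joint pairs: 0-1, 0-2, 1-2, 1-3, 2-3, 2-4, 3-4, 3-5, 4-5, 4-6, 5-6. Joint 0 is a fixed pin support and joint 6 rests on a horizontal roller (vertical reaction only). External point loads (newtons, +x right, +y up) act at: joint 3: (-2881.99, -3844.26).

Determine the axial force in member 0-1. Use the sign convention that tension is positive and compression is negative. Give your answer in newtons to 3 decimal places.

-3321.572

N=7 nodes, M=11 members, R=3 reactions → 2N=14, M+R=14
member 0 (0-1): L=4.6021, (cx,cy)=(0.3564,0.9343)
member 1 (0-2): L=3.0880, (cx,cy)=(1.0000,0.0000)
member 2 (1-2): L=4.5373, (cx,cy)=(0.3191,-0.9477)
member 3 (1-3): L=3.2484, (cx,cy)=(0.9980,-0.0628)
member 4 (2-3): L=4.4716, (cx,cy)=(0.4012,0.9160)
member 5 (2-4): L=3.0590, (cx,cy)=(1.0000,0.0000)
member 6 (3-4): L=4.2869, (cx,cy)=(0.2951,-0.9555)
member 7 (3-5): L=2.8300, (cx,cy)=(1.0000,0.0004)
member 8 (4-5): L=4.3857, (cx,cy)=(0.3568,0.9342)
member 9 (4-6): L=3.2530, (cx,cy)=(1.0000,0.0000)
member 10 (5-6): L=4.4311, (cx,cy)=(0.3809,-0.9246)
solve A·x = −loads:
  F[0-1] = -3321.5717 N (compression)
  F[0-2] = -1698.3256 N (compression)
  F[1-2] = +3425.9339 N (tension)
  F[1-3] = -2281.5050 N (compression)
  F[2-3] = -3544.5562 N (compression)
  F[2-4] = +817.0671 N (tension)
  F[3-4] = -775.4894 N (compression)
  F[3-5] = -588.2314 N (compression)
  F[4-5] = +793.1755 N (tension)
  F[4-6] = +305.1953 N (tension)
  F[5-6] = -801.1580 N (compression)
  Rx@0 = +2881.9900 N
  Ry@0 = +3103.5104 N
  Ry@6 = +740.7496 N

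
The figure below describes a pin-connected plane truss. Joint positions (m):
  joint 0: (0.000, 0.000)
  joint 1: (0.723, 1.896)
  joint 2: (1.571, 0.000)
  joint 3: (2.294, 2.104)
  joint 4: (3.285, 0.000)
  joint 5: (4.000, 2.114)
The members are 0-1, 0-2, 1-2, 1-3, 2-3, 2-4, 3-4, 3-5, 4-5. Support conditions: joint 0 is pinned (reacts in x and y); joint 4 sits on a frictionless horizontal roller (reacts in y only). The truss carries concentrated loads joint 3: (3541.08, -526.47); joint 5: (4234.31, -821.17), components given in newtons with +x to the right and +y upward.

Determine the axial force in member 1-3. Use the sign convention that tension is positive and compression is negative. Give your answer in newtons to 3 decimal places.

N=6 nodes, M=9 members, R=3 reactions → 2N=12, M+R=12
member 0 (0-1): L=2.0292, (cx,cy)=(0.3563,0.9344)
member 1 (0-2): L=1.5710, (cx,cy)=(1.0000,0.0000)
member 2 (1-2): L=2.0770, (cx,cy)=(0.4083,-0.9129)
member 3 (1-3): L=1.5847, (cx,cy)=(0.9913,0.1313)
member 4 (2-3): L=2.2248, (cx,cy)=(0.3250,0.9457)
member 5 (2-4): L=1.7140, (cx,cy)=(1.0000,0.0000)
member 6 (3-4): L=2.3257, (cx,cy)=(0.4261,-0.9047)
member 7 (3-5): L=1.7060, (cx,cy)=(1.0000,0.0059)
member 8 (4-5): L=2.2316, (cx,cy)=(0.3204,0.9473)
solve A·x = −loads:
  F[0-1] = +5364.9342 N (tension)
  F[0-2] = +5863.8494 N (tension)
  F[1-2] = -4922.6270 N (compression)
  F[1-3] = +3955.5794 N (tension)
  F[2-3] = +4751.5590 N (tension)
  F[2-4] = +2309.8732 N (tension)
  F[3-4] = -6093.7037 N (compression)
  F[3-5] = +4521.0880 N (tension)
  F[4-5] = -894.8422 N (compression)
  Rx@0 = -7775.3900 N
  Ry@0 = -5012.8367 N
  Ry@4 = +6360.4767 N

3955.579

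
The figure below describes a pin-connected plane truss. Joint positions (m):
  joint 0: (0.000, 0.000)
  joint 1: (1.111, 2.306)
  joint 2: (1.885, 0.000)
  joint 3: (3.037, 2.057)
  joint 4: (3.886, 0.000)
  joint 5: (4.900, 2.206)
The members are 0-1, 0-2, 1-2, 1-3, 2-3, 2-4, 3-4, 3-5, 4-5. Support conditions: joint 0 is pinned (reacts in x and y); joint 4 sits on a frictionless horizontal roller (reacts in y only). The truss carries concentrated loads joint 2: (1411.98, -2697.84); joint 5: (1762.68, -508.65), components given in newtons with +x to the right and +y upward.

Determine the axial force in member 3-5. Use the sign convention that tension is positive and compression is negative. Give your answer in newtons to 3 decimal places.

2079.299

N=6 nodes, M=9 members, R=3 reactions → 2N=12, M+R=12
member 0 (0-1): L=2.5597, (cx,cy)=(0.4340,0.9009)
member 1 (0-2): L=1.8850, (cx,cy)=(1.0000,0.0000)
member 2 (1-2): L=2.4324, (cx,cy)=(0.3182,-0.9480)
member 3 (1-3): L=1.9420, (cx,cy)=(0.9917,-0.1282)
member 4 (2-3): L=2.3576, (cx,cy)=(0.4886,0.8725)
member 5 (2-4): L=2.0010, (cx,cy)=(1.0000,0.0000)
member 6 (3-4): L=2.2253, (cx,cy)=(0.3815,-0.9244)
member 7 (3-5): L=1.8689, (cx,cy)=(0.9968,0.0797)
member 8 (4-5): L=2.4279, (cx,cy)=(0.4176,0.9086)
solve A·x = −loads:
  F[0-1] = -283.9675 N (compression)
  F[0-2] = +3297.9129 N (tension)
  F[1-2] = +299.6622 N (tension)
  F[1-3] = -220.4249 N (compression)
  F[2-3] = +2766.5062 N (tension)
  F[2-4] = +629.4898 N (tension)
  F[3-4] = -2462.5060 N (compression)
  F[3-5] = +2079.2993 N (tension)
  F[4-5] = -742.2552 N (compression)
  Rx@0 = -3174.6600 N
  Ry@0 = +255.8247 N
  Ry@4 = +2950.6653 N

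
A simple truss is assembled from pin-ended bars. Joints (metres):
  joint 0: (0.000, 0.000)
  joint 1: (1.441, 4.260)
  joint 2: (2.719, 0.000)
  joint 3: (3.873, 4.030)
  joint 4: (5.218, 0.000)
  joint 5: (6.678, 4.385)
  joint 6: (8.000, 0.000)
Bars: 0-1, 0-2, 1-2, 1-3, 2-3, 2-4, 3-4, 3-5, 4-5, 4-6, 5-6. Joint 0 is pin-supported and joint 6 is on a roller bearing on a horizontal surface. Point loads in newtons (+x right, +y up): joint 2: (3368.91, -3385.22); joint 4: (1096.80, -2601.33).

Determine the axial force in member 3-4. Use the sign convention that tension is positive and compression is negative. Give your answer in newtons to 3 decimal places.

N=7 nodes, M=11 members, R=3 reactions → 2N=14, M+R=14
member 0 (0-1): L=4.4971, (cx,cy)=(0.3204,0.9473)
member 1 (0-2): L=2.7190, (cx,cy)=(1.0000,0.0000)
member 2 (1-2): L=4.4476, (cx,cy)=(0.2873,-0.9578)
member 3 (1-3): L=2.4429, (cx,cy)=(0.9956,-0.0942)
member 4 (2-3): L=4.1920, (cx,cy)=(0.2753,0.9614)
member 5 (2-4): L=2.4990, (cx,cy)=(1.0000,0.0000)
member 6 (3-4): L=4.2485, (cx,cy)=(0.3166,-0.9486)
member 7 (3-5): L=2.8274, (cx,cy)=(0.9921,0.1256)
member 8 (4-5): L=4.6217, (cx,cy)=(0.3159,0.9488)
member 9 (4-6): L=2.7820, (cx,cy)=(1.0000,0.0000)
member 10 (5-6): L=4.5799, (cx,cy)=(0.2886,-0.9574)
solve A·x = −loads:
  F[0-1] = -3314.0188 N (compression)
  F[0-2] = +5527.6123 N (tension)
  F[1-2] = +3481.1192 N (tension)
  F[1-3] = -2071.3961 N (compression)
  F[2-3] = +52.9588 N (tension)
  F[2-4] = +3144.4156 N (tension)
  F[3-4] = -510.8927 N (compression)
  F[3-5] = -1900.9202 N (compression)
  F[4-5] = +3252.5011 N (tension)
  F[4-6] = +858.4013 N (tension)
  F[5-6] = -2973.8518 N (compression)
  Rx@0 = -4465.7100 N
  Ry@0 = +3139.2809 N
  Ry@6 = +2847.2691 N

-510.893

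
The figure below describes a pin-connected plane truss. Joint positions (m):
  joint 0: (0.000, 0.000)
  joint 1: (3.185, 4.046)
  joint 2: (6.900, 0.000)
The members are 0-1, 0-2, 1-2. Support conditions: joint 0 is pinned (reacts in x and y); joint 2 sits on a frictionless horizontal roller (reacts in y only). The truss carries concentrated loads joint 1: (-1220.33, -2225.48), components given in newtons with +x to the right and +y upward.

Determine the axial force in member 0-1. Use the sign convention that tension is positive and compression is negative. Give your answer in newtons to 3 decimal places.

-2435.609

N=3 nodes, M=3 members, R=3 reactions → 2N=6, M+R=6
member 0 (0-1): L=5.1492, (cx,cy)=(0.6185,0.7858)
member 1 (0-2): L=6.9000, (cx,cy)=(1.0000,0.0000)
member 2 (1-2): L=5.4928, (cx,cy)=(0.6763,-0.7366)
solve A·x = −loads:
  F[0-1] = -2435.6091 N (compression)
  F[0-2] = +286.1959 N (tension)
  F[1-2] = -423.1574 N (compression)
  Rx@0 = +1220.3300 N
  Ry@0 = +1913.7845 N
  Ry@2 = +311.6955 N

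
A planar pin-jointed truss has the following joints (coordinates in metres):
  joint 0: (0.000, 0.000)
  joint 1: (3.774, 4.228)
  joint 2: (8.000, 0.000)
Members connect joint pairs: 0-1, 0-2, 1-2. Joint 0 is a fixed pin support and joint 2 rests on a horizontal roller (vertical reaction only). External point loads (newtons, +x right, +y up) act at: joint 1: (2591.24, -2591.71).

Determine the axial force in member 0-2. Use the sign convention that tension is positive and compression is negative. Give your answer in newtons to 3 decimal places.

N=3 nodes, M=3 members, R=3 reactions → 2N=6, M+R=6
member 0 (0-1): L=5.6674, (cx,cy)=(0.6659,0.7460)
member 1 (0-2): L=8.0000, (cx,cy)=(1.0000,0.0000)
member 2 (1-2): L=5.9779, (cx,cy)=(0.7069,-0.7073)
solve A·x = −loads:
  F[0-1] = +0.5355 N (tension)
  F[0-2] = +2590.8834 N (tension)
  F[1-2] = -3664.9295 N (compression)
  Rx@0 = -2591.2400 N
  Ry@0 = -0.3995 N
  Ry@2 = +2592.1095 N

2590.883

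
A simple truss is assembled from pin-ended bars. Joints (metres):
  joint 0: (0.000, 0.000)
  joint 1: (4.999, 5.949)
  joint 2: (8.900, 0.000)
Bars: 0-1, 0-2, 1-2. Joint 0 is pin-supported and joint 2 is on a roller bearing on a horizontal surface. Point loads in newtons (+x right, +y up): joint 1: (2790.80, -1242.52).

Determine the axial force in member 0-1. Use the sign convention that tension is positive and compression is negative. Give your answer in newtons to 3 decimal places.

1725.250

N=3 nodes, M=3 members, R=3 reactions → 2N=6, M+R=6
member 0 (0-1): L=7.7705, (cx,cy)=(0.6433,0.7656)
member 1 (0-2): L=8.9000, (cx,cy)=(1.0000,0.0000)
member 2 (1-2): L=7.1140, (cx,cy)=(0.5484,-0.8362)
solve A·x = −loads:
  F[0-1] = +1725.2503 N (tension)
  F[0-2] = +1680.8932 N (tension)
  F[1-2] = -3065.3176 N (compression)
  Rx@0 = -2790.8000 N
  Ry@0 = -1320.8313 N
  Ry@2 = +2563.3513 N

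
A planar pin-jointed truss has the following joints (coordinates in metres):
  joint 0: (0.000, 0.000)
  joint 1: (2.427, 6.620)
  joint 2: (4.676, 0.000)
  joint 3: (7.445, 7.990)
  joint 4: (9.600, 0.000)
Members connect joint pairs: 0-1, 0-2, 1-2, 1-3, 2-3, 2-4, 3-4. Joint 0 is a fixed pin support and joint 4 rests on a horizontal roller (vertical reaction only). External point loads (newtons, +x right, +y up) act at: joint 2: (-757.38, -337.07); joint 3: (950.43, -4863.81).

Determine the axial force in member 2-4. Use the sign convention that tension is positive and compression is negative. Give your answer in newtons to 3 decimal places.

N=5 nodes, M=7 members, R=3 reactions → 2N=10, M+R=10
member 0 (0-1): L=7.0509, (cx,cy)=(0.3442,0.9389)
member 1 (0-2): L=4.6760, (cx,cy)=(1.0000,0.0000)
member 2 (1-2): L=6.9916, (cx,cy)=(0.3217,-0.9469)
member 3 (1-3): L=5.2017, (cx,cy)=(0.9647,0.2634)
member 4 (2-3): L=8.4562, (cx,cy)=(0.3275,0.9449)
member 5 (2-4): L=4.9240, (cx,cy)=(1.0000,0.0000)
member 6 (3-4): L=8.2755, (cx,cy)=(0.2604,-0.9655)
solve A·x = −loads:
  F[0-1] = -504.5075 N (compression)
  F[0-2] = +366.7080 N (tension)
  F[1-2] = +411.9816 N (tension)
  F[1-3] = -317.3870 N (compression)
  F[2-3] = -56.1086 N (compression)
  F[2-4] = +1274.9838 N (tension)
  F[3-4] = -4896.1233 N (compression)
  Rx@0 = -193.0500 N
  Ry@0 = +473.6779 N
  Ry@4 = +4727.2021 N

1274.984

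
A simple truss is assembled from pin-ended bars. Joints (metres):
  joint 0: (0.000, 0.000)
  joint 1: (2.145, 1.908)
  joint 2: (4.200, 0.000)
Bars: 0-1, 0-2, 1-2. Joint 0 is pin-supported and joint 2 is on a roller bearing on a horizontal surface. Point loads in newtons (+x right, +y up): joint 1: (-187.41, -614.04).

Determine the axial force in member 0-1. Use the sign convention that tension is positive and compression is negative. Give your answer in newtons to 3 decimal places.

N=3 nodes, M=3 members, R=3 reactions → 2N=6, M+R=6
member 0 (0-1): L=2.8708, (cx,cy)=(0.7472,0.6646)
member 1 (0-2): L=4.2000, (cx,cy)=(1.0000,0.0000)
member 2 (1-2): L=2.8042, (cx,cy)=(0.7328,-0.6804)
solve A·x = −loads:
  F[0-1] = -580.1463 N (compression)
  F[0-2] = +246.0629 N (tension)
  F[1-2] = -335.7700 N (compression)
  Rx@0 = +187.4100 N
  Ry@0 = +385.5787 N
  Ry@2 = +228.4613 N

-580.146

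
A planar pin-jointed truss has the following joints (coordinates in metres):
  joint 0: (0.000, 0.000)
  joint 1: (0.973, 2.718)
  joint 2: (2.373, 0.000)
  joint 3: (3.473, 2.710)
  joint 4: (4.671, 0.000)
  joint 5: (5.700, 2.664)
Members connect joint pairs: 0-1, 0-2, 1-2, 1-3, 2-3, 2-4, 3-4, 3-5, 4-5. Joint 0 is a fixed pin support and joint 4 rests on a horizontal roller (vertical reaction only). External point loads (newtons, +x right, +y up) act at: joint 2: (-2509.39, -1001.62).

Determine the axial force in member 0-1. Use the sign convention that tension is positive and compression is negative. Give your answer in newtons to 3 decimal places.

N=6 nodes, M=9 members, R=3 reactions → 2N=12, M+R=12
member 0 (0-1): L=2.8869, (cx,cy)=(0.3370,0.9415)
member 1 (0-2): L=2.3730, (cx,cy)=(1.0000,0.0000)
member 2 (1-2): L=3.0574, (cx,cy)=(0.4579,-0.8890)
member 3 (1-3): L=2.5000, (cx,cy)=(1.0000,-0.0032)
member 4 (2-3): L=2.9247, (cx,cy)=(0.3761,0.9266)
member 5 (2-4): L=2.2980, (cx,cy)=(1.0000,0.0000)
member 6 (3-4): L=2.9630, (cx,cy)=(0.4043,-0.9146)
member 7 (3-5): L=2.2275, (cx,cy)=(0.9998,-0.0207)
member 8 (4-5): L=2.8558, (cx,cy)=(0.3603,0.9328)
solve A·x = −loads:
  F[0-1] = -523.3919 N (compression)
  F[0-2] = -2332.9868 N (compression)
  F[1-2] = +555.8475 N (tension)
  F[1-3] = -430.9333 N (compression)
  F[2-3] = +547.6842 N (tension)
  F[2-4] = +224.9461 N (tension)
  F[3-4] = -556.3545 N (compression)
  F[3-5] = -0.0000 N (compression)
  F[4-5] = +0.0000 N (tension)
  Rx@0 = +2509.3900 N
  Ry@0 = +492.7687 N
  Ry@4 = +508.8513 N

-523.392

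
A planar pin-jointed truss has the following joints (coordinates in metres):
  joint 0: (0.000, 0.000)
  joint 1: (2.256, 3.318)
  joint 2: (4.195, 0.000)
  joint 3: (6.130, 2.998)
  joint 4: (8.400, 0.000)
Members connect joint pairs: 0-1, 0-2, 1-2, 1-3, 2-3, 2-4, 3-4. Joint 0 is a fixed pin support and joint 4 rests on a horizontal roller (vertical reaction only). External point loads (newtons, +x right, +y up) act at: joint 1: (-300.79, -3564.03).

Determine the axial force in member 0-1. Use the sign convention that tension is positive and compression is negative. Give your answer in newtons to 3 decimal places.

-3296.005

N=5 nodes, M=7 members, R=3 reactions → 2N=10, M+R=10
member 0 (0-1): L=4.0123, (cx,cy)=(0.5623,0.8270)
member 1 (0-2): L=4.1950, (cx,cy)=(1.0000,0.0000)
member 2 (1-2): L=3.8430, (cx,cy)=(0.5046,-0.8634)
member 3 (1-3): L=3.8872, (cx,cy)=(0.9966,-0.0823)
member 4 (2-3): L=3.5682, (cx,cy)=(0.5423,0.8402)
member 5 (2-4): L=4.2050, (cx,cy)=(1.0000,0.0000)
member 6 (3-4): L=3.7604, (cx,cy)=(0.6037,-0.7972)
solve A·x = −loads:
  F[0-1] = -3296.0048 N (compression)
  F[0-2] = +1552.4517 N (tension)
  F[1-2] = -864.2380 N (compression)
  F[1-3] = -1120.2023 N (compression)
  F[2-3] = +888.0902 N (tension)
  F[2-4] = +634.8009 N (tension)
  F[3-4] = -1051.5992 N (compression)
  Rx@0 = +300.7900 N
  Ry@0 = +2725.6454 N
  Ry@4 = +838.3846 N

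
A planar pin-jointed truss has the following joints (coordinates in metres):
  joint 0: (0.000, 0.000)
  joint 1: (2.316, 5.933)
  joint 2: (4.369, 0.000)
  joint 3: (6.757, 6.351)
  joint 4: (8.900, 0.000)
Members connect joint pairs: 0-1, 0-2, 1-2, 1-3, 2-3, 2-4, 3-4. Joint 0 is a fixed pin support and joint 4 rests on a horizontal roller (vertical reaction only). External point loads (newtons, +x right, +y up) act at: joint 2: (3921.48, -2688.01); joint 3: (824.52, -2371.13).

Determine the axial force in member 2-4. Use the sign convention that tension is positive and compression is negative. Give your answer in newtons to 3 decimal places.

N=5 nodes, M=7 members, R=3 reactions → 2N=10, M+R=10
member 0 (0-1): L=6.3690, (cx,cy)=(0.3636,0.9315)
member 1 (0-2): L=4.3690, (cx,cy)=(1.0000,0.0000)
member 2 (1-2): L=6.2782, (cx,cy)=(0.3270,-0.9450)
member 3 (1-3): L=4.4606, (cx,cy)=(0.9956,0.0937)
member 4 (2-3): L=6.7851, (cx,cy)=(0.3519,0.9360)
member 5 (2-4): L=4.5310, (cx,cy)=(1.0000,0.0000)
member 6 (3-4): L=6.7028, (cx,cy)=(0.3197,-0.9475)
solve A·x = −loads:
  F[0-1] = -1450.3182 N (compression)
  F[0-2] = +5273.3872 N (tension)
  F[1-2] = +1333.6656 N (tension)
  F[1-3] = -967.7632 N (compression)
  F[2-3] = +1525.2524 N (tension)
  F[2-4] = +1251.2167 N (tension)
  F[3-4] = -3913.5168 N (compression)
  Rx@0 = -4746.0000 N
  Ry@0 = +1351.0313 N
  Ry@4 = +3708.1087 N

1251.217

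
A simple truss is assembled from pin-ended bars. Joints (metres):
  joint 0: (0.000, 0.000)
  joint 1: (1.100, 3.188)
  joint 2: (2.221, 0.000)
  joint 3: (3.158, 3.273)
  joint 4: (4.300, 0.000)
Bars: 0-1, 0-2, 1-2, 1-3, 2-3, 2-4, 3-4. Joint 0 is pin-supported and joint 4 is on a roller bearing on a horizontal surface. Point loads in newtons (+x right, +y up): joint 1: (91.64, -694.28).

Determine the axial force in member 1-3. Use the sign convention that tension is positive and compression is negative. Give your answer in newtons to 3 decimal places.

-157.972

N=5 nodes, M=7 members, R=3 reactions → 2N=10, M+R=10
member 0 (0-1): L=3.3724, (cx,cy)=(0.3262,0.9453)
member 1 (0-2): L=2.2210, (cx,cy)=(1.0000,0.0000)
member 2 (1-2): L=3.3793, (cx,cy)=(0.3317,-0.9434)
member 3 (1-3): L=2.0598, (cx,cy)=(0.9991,0.0413)
member 4 (2-3): L=3.4045, (cx,cy)=(0.2752,0.9614)
member 5 (2-4): L=2.0790, (cx,cy)=(1.0000,0.0000)
member 6 (3-4): L=3.4665, (cx,cy)=(0.3294,-0.9442)
solve A·x = −loads:
  F[0-1] = -474.6930 N (compression)
  F[0-2] = +246.4723 N (tension)
  F[1-2] = -267.1963 N (compression)
  F[1-3] = -157.9722 N (compression)
  F[2-3] = +262.1930 N (tension)
  F[2-4] = +85.6755 N (tension)
  F[3-4] = -260.0656 N (compression)
  Rx@0 = -91.6400 N
  Ry@0 = +448.7320 N
  Ry@4 = +245.5480 N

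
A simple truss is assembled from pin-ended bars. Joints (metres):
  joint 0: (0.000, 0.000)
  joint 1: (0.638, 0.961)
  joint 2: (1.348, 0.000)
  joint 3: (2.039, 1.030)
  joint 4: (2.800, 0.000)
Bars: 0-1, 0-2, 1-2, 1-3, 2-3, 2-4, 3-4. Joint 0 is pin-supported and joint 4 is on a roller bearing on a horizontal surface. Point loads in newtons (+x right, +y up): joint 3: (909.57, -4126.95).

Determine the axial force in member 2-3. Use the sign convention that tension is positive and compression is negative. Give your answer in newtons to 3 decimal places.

-884.586

N=5 nodes, M=7 members, R=3 reactions → 2N=10, M+R=10
member 0 (0-1): L=1.1535, (cx,cy)=(0.5531,0.8331)
member 1 (0-2): L=1.3480, (cx,cy)=(1.0000,0.0000)
member 2 (1-2): L=1.1948, (cx,cy)=(0.5942,-0.8043)
member 3 (1-3): L=1.4027, (cx,cy)=(0.9988,0.0492)
member 4 (2-3): L=1.2403, (cx,cy)=(0.5571,0.8304)
member 5 (2-4): L=1.4520, (cx,cy)=(1.0000,0.0000)
member 6 (3-4): L=1.2806, (cx,cy)=(0.5942,-0.8043)
solve A·x = −loads:
  F[0-1] = -944.7118 N (compression)
  F[0-2] = +1432.0888 N (tension)
  F[1-2] = +913.3312 N (tension)
  F[1-3] = -1066.5355 N (compression)
  F[2-3] = -884.5858 N (compression)
  F[2-4] = +2467.6317 N (tension)
  F[3-4] = -4152.6028 N (compression)
  Rx@0 = -909.5700 N
  Ry@0 = +787.0542 N
  Ry@4 = +3339.8958 N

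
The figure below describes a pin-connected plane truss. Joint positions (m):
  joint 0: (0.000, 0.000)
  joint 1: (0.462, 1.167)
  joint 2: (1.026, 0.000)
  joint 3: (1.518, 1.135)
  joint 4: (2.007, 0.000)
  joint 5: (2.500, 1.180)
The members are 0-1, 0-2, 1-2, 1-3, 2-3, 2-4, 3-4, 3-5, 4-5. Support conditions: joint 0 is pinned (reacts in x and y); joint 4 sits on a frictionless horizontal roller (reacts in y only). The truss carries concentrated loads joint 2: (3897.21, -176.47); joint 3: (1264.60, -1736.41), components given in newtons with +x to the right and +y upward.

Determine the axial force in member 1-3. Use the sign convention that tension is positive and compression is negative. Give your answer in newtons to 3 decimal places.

N=6 nodes, M=9 members, R=3 reactions → 2N=12, M+R=12
member 0 (0-1): L=1.2551, (cx,cy)=(0.3681,0.9298)
member 1 (0-2): L=1.0260, (cx,cy)=(1.0000,0.0000)
member 2 (1-2): L=1.2961, (cx,cy)=(0.4351,-0.9004)
member 3 (1-3): L=1.0565, (cx,cy)=(0.9995,-0.0303)
member 4 (2-3): L=1.2370, (cx,cy)=(0.3977,0.9175)
member 5 (2-4): L=0.9810, (cx,cy)=(1.0000,0.0000)
member 6 (3-4): L=1.2359, (cx,cy)=(0.3957,-0.9184)
member 7 (3-5): L=0.9830, (cx,cy)=(0.9990,0.0458)
member 8 (4-5): L=1.2788, (cx,cy)=(0.3855,0.9227)
solve A·x = −loads:
  F[0-1] = +221.3719 N (tension)
  F[0-2] = +5080.3249 N (tension)
  F[1-2] = -234.7878 N (compression)
  F[1-3] = +183.7344 N (tension)
  F[2-3] = +422.7376 N (tension)
  F[2-4] = +912.8184 N (tension)
  F[3-4] = -2306.9821 N (compression)
  F[3-5] = +0.0000 N (tension)
  F[4-5] = -0.0000 N (compression)
  Rx@0 = -5161.8100 N
  Ry@0 = -205.8293 N
  Ry@4 = +2118.7093 N

183.734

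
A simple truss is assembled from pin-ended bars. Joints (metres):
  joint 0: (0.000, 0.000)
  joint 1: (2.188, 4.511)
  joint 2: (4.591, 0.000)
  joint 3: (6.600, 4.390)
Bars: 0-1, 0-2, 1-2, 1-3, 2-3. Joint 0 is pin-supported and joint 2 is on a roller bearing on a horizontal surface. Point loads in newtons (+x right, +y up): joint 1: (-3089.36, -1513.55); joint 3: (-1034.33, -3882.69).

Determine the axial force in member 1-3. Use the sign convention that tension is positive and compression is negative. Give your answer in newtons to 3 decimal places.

733.582

N=4 nodes, M=5 members, R=3 reactions → 2N=8, M+R=8
member 0 (0-1): L=5.0136, (cx,cy)=(0.4364,0.8997)
member 1 (0-2): L=4.5910, (cx,cy)=(1.0000,0.0000)
member 2 (1-2): L=5.1111, (cx,cy)=(0.4702,-0.8826)
member 3 (1-3): L=4.4137, (cx,cy)=(0.9996,-0.0274)
member 4 (2-3): L=4.8279, (cx,cy)=(0.4161,0.9093)
solve A·x = −loads:
  F[0-1] = -3465.1280 N (compression)
  F[0-2] = -2611.4717 N (compression)
  F[1-2] = +1794.8169 N (tension)
  F[1-3] = +733.5815 N (tension)
  F[2-3] = -4247.8291 N (compression)
  Rx@0 = +4123.6900 N
  Ry@0 = +3117.7408 N
  Ry@2 = +2278.4992 N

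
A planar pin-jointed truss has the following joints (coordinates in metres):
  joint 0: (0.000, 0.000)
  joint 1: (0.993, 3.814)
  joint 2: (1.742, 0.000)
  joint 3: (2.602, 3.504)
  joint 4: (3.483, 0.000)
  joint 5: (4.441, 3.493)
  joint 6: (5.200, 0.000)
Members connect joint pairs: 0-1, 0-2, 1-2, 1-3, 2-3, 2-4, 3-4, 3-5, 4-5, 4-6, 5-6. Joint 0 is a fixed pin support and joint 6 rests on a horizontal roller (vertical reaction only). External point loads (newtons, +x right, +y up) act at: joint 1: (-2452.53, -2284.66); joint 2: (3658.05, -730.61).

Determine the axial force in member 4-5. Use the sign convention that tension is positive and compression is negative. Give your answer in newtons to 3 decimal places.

-1155.676

N=7 nodes, M=11 members, R=3 reactions → 2N=14, M+R=14
member 0 (0-1): L=3.9411, (cx,cy)=(0.2520,0.9677)
member 1 (0-2): L=1.7420, (cx,cy)=(1.0000,0.0000)
member 2 (1-2): L=3.8868, (cx,cy)=(0.1927,-0.9813)
member 3 (1-3): L=1.6386, (cx,cy)=(0.9819,-0.1892)
member 4 (2-3): L=3.6080, (cx,cy)=(0.2384,0.9712)
member 5 (2-4): L=1.7410, (cx,cy)=(1.0000,0.0000)
member 6 (3-4): L=3.6131, (cx,cy)=(0.2438,-0.9698)
member 7 (3-5): L=1.8390, (cx,cy)=(1.0000,-0.0060)
member 8 (4-5): L=3.6220, (cx,cy)=(0.2645,0.9644)
member 9 (4-6): L=1.7170, (cx,cy)=(1.0000,0.0000)
member 10 (5-6): L=3.5745, (cx,cy)=(0.2123,-0.9772)
solve A·x = −loads:
  F[0-1] = -4270.8544 N (compression)
  F[0-2] = +2281.5919 N (tension)
  F[1-2] = +1676.9004 N (tension)
  F[1-3] = +1072.6891 N (tension)
  F[2-3] = -942.0128 N (compression)
  F[2-4] = -828.7797 N (compression)
  F[3-4] = +1149.2063 N (tension)
  F[3-5] = +548.5695 N (tension)
  F[4-5] = -1155.6758 N (compression)
  F[4-6] = -242.8887 N (compression)
  F[5-6] = +1143.8844 N (tension)
  Rx@0 = -1205.5200 N
  Ry@0 = +4133.0699 N
  Ry@6 = -1117.7999 N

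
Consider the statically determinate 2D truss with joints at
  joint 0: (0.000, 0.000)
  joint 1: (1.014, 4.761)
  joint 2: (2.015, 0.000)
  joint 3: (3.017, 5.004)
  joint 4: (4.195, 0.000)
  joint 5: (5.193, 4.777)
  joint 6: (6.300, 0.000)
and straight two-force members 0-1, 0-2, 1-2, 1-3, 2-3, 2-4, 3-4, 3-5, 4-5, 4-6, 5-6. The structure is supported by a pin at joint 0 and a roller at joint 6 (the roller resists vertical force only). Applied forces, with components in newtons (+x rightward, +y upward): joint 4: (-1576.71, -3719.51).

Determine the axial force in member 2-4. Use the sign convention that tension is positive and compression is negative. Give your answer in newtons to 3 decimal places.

N=7 nodes, M=11 members, R=3 reactions → 2N=14, M+R=14
member 0 (0-1): L=4.8678, (cx,cy)=(0.2083,0.9781)
member 1 (0-2): L=2.0150, (cx,cy)=(1.0000,0.0000)
member 2 (1-2): L=4.8651, (cx,cy)=(0.2058,-0.9786)
member 3 (1-3): L=2.0177, (cx,cy)=(0.9927,0.1204)
member 4 (2-3): L=5.1033, (cx,cy)=(0.1963,0.9805)
member 5 (2-4): L=2.1800, (cx,cy)=(1.0000,0.0000)
member 6 (3-4): L=5.1408, (cx,cy)=(0.2291,-0.9734)
member 7 (3-5): L=2.1878, (cx,cy)=(0.9946,-0.1038)
member 8 (4-5): L=4.8801, (cx,cy)=(0.2045,0.9789)
member 9 (4-6): L=2.1050, (cx,cy)=(1.0000,0.0000)
member 10 (5-6): L=4.9036, (cx,cy)=(0.2258,-0.9742)
solve A·x = −loads:
  F[0-1] = -1270.6629 N (compression)
  F[0-2] = -1312.0203 N (compression)
  F[1-2] = +1206.3755 N (tension)
  F[1-3] = -516.6640 N (compression)
  F[2-3] = -1203.9996 N (compression)
  F[2-4] = -827.4108 N (compression)
  F[3-4] = +1391.2307 N (tension)
  F[3-5] = -1073.8928 N (compression)
  F[4-5] = +2416.3650 N (tension)
  F[4-6] = +573.9440 N (tension)
  F[5-6] = -2542.3533 N (compression)
  Rx@0 = +1576.7100 N
  Ry@0 = +1242.7887 N
  Ry@6 = +2476.7213 N

-827.411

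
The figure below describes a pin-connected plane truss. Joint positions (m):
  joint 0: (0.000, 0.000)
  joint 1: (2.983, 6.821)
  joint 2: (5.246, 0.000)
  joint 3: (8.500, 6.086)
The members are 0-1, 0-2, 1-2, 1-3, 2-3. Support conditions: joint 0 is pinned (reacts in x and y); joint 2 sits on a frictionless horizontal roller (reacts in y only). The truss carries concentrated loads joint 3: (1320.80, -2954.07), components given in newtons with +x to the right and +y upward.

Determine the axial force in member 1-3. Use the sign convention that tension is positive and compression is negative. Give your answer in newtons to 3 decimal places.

2731.321

N=4 nodes, M=5 members, R=3 reactions → 2N=8, M+R=8
member 0 (0-1): L=7.4448, (cx,cy)=(0.4007,0.9162)
member 1 (0-2): L=5.2460, (cx,cy)=(1.0000,0.0000)
member 2 (1-2): L=7.1866, (cx,cy)=(0.3149,-0.9491)
member 3 (1-3): L=5.5657, (cx,cy)=(0.9912,-0.1321)
member 4 (2-3): L=6.9013, (cx,cy)=(0.4715,0.8819)
solve A·x = −loads:
  F[0-1] = +3672.3287 N (tension)
  F[0-2] = -150.6468 N (compression)
  F[1-2] = -3925.0129 N (compression)
  F[1-3] = +2731.3214 N (tension)
  F[2-3] = -2940.7939 N (compression)
  Rx@0 = -1320.8000 N
  Ry@0 = -3364.6459 N
  Ry@2 = +6318.7159 N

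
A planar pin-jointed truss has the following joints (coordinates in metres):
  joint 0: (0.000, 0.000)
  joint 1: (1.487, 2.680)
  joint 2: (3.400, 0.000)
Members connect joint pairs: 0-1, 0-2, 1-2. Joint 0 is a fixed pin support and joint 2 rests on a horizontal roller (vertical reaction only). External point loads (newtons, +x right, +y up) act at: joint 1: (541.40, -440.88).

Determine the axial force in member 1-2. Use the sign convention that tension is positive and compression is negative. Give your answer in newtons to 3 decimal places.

N=3 nodes, M=3 members, R=3 reactions → 2N=6, M+R=6
member 0 (0-1): L=3.0649, (cx,cy)=(0.4852,0.8744)
member 1 (0-2): L=3.4000, (cx,cy)=(1.0000,0.0000)
member 2 (1-2): L=3.2927, (cx,cy)=(0.5810,-0.8139)
solve A·x = −loads:
  F[0-1] = +204.3537 N (tension)
  F[0-2] = +442.2533 N (tension)
  F[1-2] = -761.2200 N (compression)
  Rx@0 = -541.4000 N
  Ry@0 = -178.6908 N
  Ry@2 = +619.5708 N

-761.220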